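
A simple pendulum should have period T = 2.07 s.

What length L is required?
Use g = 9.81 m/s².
T = 2π√(L/g) → L = g(T/2π)² = 9.81×(2.07/2π)² = 1.065 m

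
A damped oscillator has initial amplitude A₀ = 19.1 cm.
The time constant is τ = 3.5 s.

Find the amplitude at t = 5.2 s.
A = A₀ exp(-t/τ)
A = A₀ exp(−t/τ) = 19.1×exp(−5.2/3.5) = 4.323 cm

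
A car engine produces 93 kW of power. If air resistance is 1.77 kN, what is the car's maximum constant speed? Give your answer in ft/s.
P = Fv → v = P/F = 93000 W / 1770 N = 52.54 m/s = 172.4 ft/s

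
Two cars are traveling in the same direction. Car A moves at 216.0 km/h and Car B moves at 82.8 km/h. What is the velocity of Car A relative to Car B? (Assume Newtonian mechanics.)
v_rel = v_A - v_B = 216.0 - 82.8 = 133.2 km/h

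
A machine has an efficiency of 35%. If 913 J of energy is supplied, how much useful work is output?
W_out = η × W_in = 0.35 × 913 = 319.55 J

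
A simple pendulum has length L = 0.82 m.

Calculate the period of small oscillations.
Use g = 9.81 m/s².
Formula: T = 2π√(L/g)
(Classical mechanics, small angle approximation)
T = 2π√(L/g) = 2π√(0.82/9.81) = 1.817 s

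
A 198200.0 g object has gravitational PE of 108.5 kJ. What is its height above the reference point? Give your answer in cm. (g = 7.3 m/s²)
PE = mgh → h = PE/(mg) = 1.085e+05 J / (198.2 kg × 7.3 m/s²) = 74.99 m = 7499.0 cm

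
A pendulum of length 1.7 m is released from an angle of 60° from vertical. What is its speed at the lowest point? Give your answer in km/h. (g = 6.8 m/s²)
h = L(1 − cosθ) = 1.7×(1 − cos60°) = 0.85 m
v = √(2gh) = √(2×6.8×0.85) = 3.4 m/s = 12.24 km/h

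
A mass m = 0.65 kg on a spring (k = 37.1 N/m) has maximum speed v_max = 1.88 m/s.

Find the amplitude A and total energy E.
½mv²_max = ½kA² → A = v_max√(m/k) = 1.88×√(0.65/37.1) = 0.2488 m = 24.88 cm
E = ½mv²_max = ½×0.65×1.88² = 1.149 J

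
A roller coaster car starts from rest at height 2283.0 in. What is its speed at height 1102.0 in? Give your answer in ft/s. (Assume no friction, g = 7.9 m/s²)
mgh₁ = ½mv₂² + mgh₂ → v₂ = √(2g(h₁−h₂)) = √(2×7.9×(57.99−27.99)) = 21.77 m/s = 71.43 ft/s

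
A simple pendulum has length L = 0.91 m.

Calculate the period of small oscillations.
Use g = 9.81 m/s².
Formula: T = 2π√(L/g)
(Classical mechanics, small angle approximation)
T = 2π√(L/g) = 2π√(0.91/9.81) = 1.914 s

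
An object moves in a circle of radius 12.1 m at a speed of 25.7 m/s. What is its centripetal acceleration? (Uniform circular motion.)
a_c = v²/r = 25.7²/12.1 = 660.49/12.1 = 54.59 m/s²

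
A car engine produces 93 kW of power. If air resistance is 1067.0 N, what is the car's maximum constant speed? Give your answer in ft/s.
P = Fv → v = P/F = 93000 W / 1067 N = 87.16 m/s = 286.0 ft/s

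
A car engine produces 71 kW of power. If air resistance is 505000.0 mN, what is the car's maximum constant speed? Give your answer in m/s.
P = Fv → v = P/F = 71000 W / 505 N = 140.6 m/s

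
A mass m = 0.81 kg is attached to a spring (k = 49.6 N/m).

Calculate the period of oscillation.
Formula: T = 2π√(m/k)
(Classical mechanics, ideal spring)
T = 2π√(m/k) = 2π√(0.81/49.6) = 0.8029 s; f = 1/T = 1.245 Hz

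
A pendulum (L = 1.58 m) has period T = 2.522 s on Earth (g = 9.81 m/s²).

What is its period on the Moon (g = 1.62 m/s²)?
T = 2π√(L/g), so T_moon/T_earth = √(g_earth/g_moon)
T_moon = 2π√(1.58/1.62) = 6.205 s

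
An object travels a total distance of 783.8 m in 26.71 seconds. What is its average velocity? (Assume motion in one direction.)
v_avg = Δd / Δt = 783.8 / 26.71 = 29.34 m/s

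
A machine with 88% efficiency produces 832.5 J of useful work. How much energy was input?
W_in = W_out/η = 832.5/0.88 = 946.02 J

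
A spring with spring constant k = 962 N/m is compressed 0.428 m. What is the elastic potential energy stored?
PE = ½kx² = ½×962×0.428² = 88.11 J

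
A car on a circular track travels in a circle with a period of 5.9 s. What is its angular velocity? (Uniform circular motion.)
ω = 2π/T = 2π/5.9 = 1.0649 rad/s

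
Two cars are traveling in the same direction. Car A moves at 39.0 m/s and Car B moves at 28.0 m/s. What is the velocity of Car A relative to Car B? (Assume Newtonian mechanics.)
v_rel = v_A - v_B = 39.0 - 28.0 = 11.0 m/s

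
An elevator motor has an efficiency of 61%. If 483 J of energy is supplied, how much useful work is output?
W_out = η × W_in = 0.61 × 483 = 294.63 J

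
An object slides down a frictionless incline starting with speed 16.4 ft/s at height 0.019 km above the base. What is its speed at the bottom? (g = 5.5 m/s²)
½mv₀² + mgh = ½mv² → v = √(v₀² + 2gh) = √(4.999² + 2×5.5×19) = 15.3 m/s = 50.19 ft/s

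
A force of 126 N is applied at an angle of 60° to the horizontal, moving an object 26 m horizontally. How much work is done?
W = Fd cosθ = 126×26×cos(60°) = 1638.0 J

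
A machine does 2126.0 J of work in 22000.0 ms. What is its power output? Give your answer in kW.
P = W/t = 2126 J / 22 s = 96.64 W = 0.09664 kW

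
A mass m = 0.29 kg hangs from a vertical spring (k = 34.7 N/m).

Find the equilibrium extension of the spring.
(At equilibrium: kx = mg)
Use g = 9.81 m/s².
x_eq = mg/k = 0.29×9.81/34.7 = 0.08199 m = 8.199 cm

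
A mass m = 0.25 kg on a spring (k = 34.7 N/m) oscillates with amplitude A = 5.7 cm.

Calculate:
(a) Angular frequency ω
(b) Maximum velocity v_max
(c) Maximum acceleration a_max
ω = √(k/m) = √(34.7/0.25) = 11.78 rad/s
v_max = ωA = 11.78×0.057 = 0.6715 m/s
a_max = ω²A = 11.78²×0.057 = 7.912 m/s²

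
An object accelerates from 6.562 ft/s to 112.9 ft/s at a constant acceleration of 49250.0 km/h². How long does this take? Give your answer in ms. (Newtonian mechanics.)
t = (v - v₀)/a (with unit conversion) = 8529.0 ms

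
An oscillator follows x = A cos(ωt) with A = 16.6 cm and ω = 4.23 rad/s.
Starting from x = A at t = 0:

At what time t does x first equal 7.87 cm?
cos(ωt) = x/A = 7.87/16.6 = 0.4741
ωt = arccos(0.4741) = 1.077 rad
t = 1.077/4.23 = 0.2546 s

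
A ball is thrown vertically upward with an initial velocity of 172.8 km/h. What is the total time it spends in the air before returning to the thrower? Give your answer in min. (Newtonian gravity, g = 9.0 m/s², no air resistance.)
t_total = 2v₀/g (with unit conversion) = 0.1778 min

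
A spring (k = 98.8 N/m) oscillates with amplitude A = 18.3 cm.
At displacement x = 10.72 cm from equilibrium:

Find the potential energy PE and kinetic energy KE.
E_total = ½kA² = ½×98.8×(0.183)² = 1.654 J
PE = ½kx² = ½×98.8×(0.1072)² = 0.5677 J
KE = E_total − PE = 1.087 J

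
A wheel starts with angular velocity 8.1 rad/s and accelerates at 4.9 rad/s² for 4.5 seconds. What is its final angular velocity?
ω = ω₀ + αt = 8.1 + 4.9 × 4.5 = 30.15 rad/s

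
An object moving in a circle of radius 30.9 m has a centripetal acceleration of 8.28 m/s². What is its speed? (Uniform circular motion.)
v = √(a_c × r) = √(8.28 × 30.9) = 16.0 m/s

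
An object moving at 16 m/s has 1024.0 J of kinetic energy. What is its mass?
KE = ½mv² → m = 2KE/v² = 2×1024.0/16² = 8.0 kg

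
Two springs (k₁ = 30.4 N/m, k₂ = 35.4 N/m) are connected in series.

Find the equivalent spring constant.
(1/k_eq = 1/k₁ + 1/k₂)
1/k_eq = 1/30.4 + 1/35.4 = 0.061143; k_eq = 16.36 N/m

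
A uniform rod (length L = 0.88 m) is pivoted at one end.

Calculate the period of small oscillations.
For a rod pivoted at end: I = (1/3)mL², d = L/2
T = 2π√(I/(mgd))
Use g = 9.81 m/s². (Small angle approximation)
I/m = (1/3)L² = 0.2581 m²; d = L/2 = 0.44 m
T = 2π√(I/(mgd)) = 2π√(0.2581/(9.81×0.44)) = 1.537 s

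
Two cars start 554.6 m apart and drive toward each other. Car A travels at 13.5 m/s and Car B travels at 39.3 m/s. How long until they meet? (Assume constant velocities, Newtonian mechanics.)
Combined speed: v_combined = 13.5 + 39.3 = 52.8 m/s
Time to meet: t = d/52.8 = 554.6/52.8 = 10.5 s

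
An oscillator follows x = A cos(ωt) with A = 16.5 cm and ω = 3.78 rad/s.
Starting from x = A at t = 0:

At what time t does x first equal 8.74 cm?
cos(ωt) = x/A = 8.74/16.5 = 0.5297
ωt = arccos(0.5297) = 1.013 rad
t = 1.013/3.78 = 0.2679 s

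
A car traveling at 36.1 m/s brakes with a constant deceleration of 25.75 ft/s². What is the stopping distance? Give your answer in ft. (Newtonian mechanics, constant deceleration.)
d = v₀² / (2a) (with unit conversion) = 272.4 ft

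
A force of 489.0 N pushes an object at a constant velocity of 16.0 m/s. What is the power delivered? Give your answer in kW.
P = Fv = 489 N × 16 m/s = 7824 W = 7.824 kW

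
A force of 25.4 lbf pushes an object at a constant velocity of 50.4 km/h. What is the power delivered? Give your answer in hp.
P = Fv = 113 N × 14 m/s = 1582 W = 2.121 hp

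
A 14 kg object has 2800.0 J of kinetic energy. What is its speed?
KE = ½mv² → v = √(2KE/m) = √(2×2800.0/14) = 20.0 m/s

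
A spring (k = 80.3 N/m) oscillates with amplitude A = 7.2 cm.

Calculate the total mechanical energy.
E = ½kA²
E = ½kA² = ½×80.3×(0.072)² = 0.2081 J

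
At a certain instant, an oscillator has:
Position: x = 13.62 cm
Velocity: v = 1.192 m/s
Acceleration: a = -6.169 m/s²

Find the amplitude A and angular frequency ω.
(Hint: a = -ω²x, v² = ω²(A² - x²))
a = −ω²x → ω = √(|a|/x) = √(6.169/0.1362) = 6.73 rad/s
v² = ω²(A² − x²) → A = √(x² + v²/ω²) = √(0.1362² + 1.192²/6.73²) = 0.2234 m = 22.34 cm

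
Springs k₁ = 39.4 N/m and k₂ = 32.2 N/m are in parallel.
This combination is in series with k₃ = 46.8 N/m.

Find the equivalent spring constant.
k₁₂ = k₁ + k₂ = 71.6 N/m (parallel)
1/k_eq = 1/k₁₂ + 1/k₃ → k_eq = 28.3 N/m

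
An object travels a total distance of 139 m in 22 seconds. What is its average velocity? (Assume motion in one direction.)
v_avg = Δd / Δt = 139 / 22 = 6.32 m/s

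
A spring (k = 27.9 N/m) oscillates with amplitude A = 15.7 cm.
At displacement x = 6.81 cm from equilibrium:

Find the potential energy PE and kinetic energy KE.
E_total = ½kA² = ½×27.9×(0.157)² = 0.3439 J
PE = ½kx² = ½×27.9×(0.0681)² = 0.06469 J
KE = E_total − PE = 0.2792 J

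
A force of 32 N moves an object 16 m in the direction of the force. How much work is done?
W = Fd = 32×16 = 512.0 J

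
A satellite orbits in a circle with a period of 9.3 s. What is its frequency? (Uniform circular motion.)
f = 1/T = 1/9.3 = 0.1075 Hz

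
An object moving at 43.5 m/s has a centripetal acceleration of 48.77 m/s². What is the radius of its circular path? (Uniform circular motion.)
r = v²/a_c = 43.5²/48.77 = 38.8 m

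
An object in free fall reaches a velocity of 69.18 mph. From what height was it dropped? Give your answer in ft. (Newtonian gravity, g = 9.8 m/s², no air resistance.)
h = v²/(2g) (with unit conversion) = 160.1 ft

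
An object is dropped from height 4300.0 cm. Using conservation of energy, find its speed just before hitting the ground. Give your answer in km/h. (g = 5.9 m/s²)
mgh = ½mv² → v = √(2gh) = √(2×5.9×43) = 22.53 m/s = 81.09 km/h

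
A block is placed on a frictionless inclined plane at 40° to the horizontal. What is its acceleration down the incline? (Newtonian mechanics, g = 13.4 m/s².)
a = g sin(θ) = 13.4 × sin(40°) = 13.4 × 0.6428 = 8.61 m/s²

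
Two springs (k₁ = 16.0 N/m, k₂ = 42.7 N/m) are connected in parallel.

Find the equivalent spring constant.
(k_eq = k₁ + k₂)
k_eq = k₁ + k₂ = 16.0 + 42.7 = 58.7 N/m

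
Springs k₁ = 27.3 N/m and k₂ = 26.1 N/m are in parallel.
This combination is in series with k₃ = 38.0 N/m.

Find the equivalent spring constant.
k₁₂ = k₁ + k₂ = 53.4 N/m (parallel)
1/k_eq = 1/k₁₂ + 1/k₃ → k_eq = 22.2 N/m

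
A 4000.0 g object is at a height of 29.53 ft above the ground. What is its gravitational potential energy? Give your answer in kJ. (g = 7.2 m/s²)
PE = mgh = 4 kg × 7.2 m/s² × 9.001 m = 259.2 J = 0.2592 kJ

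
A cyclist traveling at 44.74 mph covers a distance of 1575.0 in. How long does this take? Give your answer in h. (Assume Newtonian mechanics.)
t = d/v (with unit conversion) = 0.0005556 h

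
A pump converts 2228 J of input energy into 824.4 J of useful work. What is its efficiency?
η = W_out/W_in = 824.4/2228 = 0.37 = 37.0%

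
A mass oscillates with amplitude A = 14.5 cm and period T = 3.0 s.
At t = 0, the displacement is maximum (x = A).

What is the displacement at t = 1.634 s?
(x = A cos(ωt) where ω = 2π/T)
ω = 2π/T = 2π/3.0 = 2.094 rad/s
x = A cos(ωt) = 14.5×cos(2.094×1.634) = -13.93 cm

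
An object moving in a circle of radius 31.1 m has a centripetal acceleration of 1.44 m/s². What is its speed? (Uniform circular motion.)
v = √(a_c × r) = √(1.44 × 31.1) = 6.69 m/s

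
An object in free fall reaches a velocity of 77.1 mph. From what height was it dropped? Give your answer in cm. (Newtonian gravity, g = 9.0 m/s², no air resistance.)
h = v²/(2g) (with unit conversion) = 6600.0 cm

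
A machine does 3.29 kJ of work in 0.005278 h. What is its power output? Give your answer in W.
P = W/t = 3290 J / 19 s = 173.2 W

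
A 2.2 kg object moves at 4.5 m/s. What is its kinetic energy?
KE = ½mv² = ½×2.2×4.5² = 22.275 J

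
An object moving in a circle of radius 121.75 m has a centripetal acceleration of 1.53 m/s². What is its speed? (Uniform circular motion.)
v = √(a_c × r) = √(1.53 × 121.75) = 13.65 m/s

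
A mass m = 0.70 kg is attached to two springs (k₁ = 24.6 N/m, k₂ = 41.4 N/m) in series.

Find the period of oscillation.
k_eq = k₁k₂/(k₁+k₂) = 15.43 N/m
T = 2π√(m/k_eq) = 2π√(0.7/15.43) = 1.338 s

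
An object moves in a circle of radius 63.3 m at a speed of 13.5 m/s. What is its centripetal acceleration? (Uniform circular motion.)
a_c = v²/r = 13.5²/63.3 = 182.25/63.3 = 2.88 m/s²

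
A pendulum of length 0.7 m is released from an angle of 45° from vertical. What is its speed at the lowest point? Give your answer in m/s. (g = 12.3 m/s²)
h = L(1 − cosθ) = 0.7×(1 − cos45°) = 0.205 m
v = √(2gh) = √(2×12.3×0.205) = 2.246 m/s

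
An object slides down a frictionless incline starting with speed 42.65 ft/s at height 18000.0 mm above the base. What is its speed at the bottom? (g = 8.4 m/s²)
½mv₀² + mgh = ½mv² → v = √(v₀² + 2gh) = √(13² + 2×8.4×18) = 21.71 m/s = 71.23 ft/s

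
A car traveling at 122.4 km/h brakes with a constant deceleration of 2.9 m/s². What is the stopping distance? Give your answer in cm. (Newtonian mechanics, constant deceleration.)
d = v₀² / (2a) (with unit conversion) = 19930.0 cm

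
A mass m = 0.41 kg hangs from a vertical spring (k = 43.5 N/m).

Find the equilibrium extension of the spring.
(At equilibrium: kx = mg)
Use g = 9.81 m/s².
x_eq = mg/k = 0.41×9.81/43.5 = 0.09246 m = 9.246 cm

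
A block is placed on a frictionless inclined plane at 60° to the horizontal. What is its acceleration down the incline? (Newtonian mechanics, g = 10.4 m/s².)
a = g sin(θ) = 10.4 × sin(60°) = 10.4 × 0.866 = 9.01 m/s²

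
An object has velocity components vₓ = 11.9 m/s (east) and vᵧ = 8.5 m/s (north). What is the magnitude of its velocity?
|v| = √(vₓ² + vᵧ²) = √(11.9² + 8.5²) = √(213.86) = 14.62 m/s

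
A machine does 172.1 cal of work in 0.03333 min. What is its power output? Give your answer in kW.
P = W/t = 720.1 J / 2 s = 360.1 W = 0.3601 kW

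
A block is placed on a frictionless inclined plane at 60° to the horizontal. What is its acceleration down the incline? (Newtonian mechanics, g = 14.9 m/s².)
a = g sin(θ) = 14.9 × sin(60°) = 14.9 × 0.866 = 12.9 m/s²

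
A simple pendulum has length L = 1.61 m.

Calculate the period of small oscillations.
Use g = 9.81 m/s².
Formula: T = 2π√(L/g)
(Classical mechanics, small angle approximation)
T = 2π√(L/g) = 2π√(1.61/9.81) = 2.545 s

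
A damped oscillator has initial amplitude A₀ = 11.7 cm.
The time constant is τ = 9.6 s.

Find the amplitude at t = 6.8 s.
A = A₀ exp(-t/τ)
A = A₀ exp(−t/τ) = 11.7×exp(−6.8/9.6) = 5.762 cm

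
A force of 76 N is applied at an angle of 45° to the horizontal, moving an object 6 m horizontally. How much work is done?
W = Fd cosθ = 76×6×cos(45°) = 322.44 J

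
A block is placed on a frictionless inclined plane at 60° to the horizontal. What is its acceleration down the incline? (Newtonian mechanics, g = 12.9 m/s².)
a = g sin(θ) = 12.9 × sin(60°) = 12.9 × 0.866 = 11.17 m/s²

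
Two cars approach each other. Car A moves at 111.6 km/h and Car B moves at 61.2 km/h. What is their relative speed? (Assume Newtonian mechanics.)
v_rel = v_A + v_B = 111.6 + 61.2 = 172.8 km/h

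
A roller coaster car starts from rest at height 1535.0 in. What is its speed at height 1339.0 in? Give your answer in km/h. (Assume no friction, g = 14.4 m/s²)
mgh₁ = ½mv₂² + mgh₂ → v₂ = √(2g(h₁−h₂)) = √(2×14.4×(38.99−34.01)) = 11.97 m/s = 43.11 km/h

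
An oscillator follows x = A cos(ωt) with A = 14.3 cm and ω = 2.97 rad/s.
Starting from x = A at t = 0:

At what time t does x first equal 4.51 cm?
cos(ωt) = x/A = 4.51/14.3 = 0.3154
ωt = arccos(0.3154) = 1.25 rad
t = 1.25/2.97 = 0.4209 s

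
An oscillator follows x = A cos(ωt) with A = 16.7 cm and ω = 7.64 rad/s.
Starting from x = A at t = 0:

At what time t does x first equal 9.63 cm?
cos(ωt) = x/A = 9.63/16.7 = 0.5766
ωt = arccos(0.5766) = 0.9562 rad
t = 0.9562/7.64 = 0.1252 s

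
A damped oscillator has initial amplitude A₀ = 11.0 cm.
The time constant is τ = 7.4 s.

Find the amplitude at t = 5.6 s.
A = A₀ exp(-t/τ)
A = A₀ exp(−t/τ) = 11.0×exp(−5.6/7.4) = 5.161 cm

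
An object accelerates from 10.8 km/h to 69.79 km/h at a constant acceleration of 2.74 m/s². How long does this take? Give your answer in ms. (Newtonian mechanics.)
t = (v - v₀)/a (with unit conversion) = 5980.0 ms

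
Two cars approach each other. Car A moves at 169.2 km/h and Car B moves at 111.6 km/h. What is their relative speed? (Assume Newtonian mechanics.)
v_rel = v_A + v_B = 169.2 + 111.6 = 280.8 km/h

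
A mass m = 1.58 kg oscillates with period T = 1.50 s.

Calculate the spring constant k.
T = 2π√(m/k) → k = m(2π/T)² = 1.58×(2π/1.5)² = 27.72 N/m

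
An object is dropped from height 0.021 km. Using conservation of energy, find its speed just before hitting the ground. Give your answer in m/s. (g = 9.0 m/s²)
mgh = ½mv² → v = √(2gh) = √(2×9.0×21) = 19.44 m/s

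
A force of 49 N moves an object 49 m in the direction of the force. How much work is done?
W = Fd = 49×49 = 2401.0 J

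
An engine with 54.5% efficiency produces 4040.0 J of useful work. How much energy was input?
W_in = W_out/η = 4040.0/0.545 = 7412.8 J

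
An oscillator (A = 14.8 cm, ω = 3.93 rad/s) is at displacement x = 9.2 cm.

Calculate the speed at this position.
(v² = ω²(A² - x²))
v = ω√(A² − x²) = 3.93×√(0.148² − 0.092²) = 0.4556 m/s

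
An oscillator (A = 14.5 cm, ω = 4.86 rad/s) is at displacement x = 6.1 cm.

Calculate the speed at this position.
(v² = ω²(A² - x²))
v = ω√(A² − x²) = 4.86×√(0.145² − 0.061²) = 0.6393 m/s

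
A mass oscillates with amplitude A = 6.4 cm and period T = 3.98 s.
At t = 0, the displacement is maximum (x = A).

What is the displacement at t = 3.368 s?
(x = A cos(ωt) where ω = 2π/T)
ω = 2π/T = 2π/3.98 = 1.579 rad/s
x = A cos(ωt) = 6.4×cos(1.579×3.368) = 3.638 cm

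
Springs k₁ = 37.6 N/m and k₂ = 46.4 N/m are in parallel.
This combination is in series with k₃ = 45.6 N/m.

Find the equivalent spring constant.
k₁₂ = k₁ + k₂ = 84 N/m (parallel)
1/k_eq = 1/k₁₂ + 1/k₃ → k_eq = 29.56 N/m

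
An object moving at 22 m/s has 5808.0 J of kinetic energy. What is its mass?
KE = ½mv² → m = 2KE/v² = 2×5808.0/22² = 24.0 kg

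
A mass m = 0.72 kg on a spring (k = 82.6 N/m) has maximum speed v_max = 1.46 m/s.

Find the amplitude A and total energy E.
½mv²_max = ½kA² → A = v_max√(m/k) = 1.46×√(0.72/82.6) = 0.1363 m = 13.63 cm
E = ½mv²_max = ½×0.72×1.46² = 0.7674 J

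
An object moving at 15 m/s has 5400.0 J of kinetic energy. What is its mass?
KE = ½mv² → m = 2KE/v² = 2×5400.0/15² = 48.0 kg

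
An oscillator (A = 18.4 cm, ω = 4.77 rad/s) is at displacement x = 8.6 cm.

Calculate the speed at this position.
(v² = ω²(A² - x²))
v = ω√(A² − x²) = 4.77×√(0.184² − 0.086²) = 0.7759 m/s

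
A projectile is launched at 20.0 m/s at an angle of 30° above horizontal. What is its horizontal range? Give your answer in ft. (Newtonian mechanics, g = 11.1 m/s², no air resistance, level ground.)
R = v₀² sin(2θ) / g (with unit conversion) = 102.4 ft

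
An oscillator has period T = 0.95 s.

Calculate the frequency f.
f = 1/T = 1/0.95 = 1.053 Hz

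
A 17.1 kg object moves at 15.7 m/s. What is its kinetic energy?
KE = ½mv² = ½×17.1×15.7² = 2107.49 J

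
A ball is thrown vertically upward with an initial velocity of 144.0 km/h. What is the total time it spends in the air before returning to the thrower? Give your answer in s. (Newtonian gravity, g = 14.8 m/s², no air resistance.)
t_total = 2v₀/g (with unit conversion) = 5.405 s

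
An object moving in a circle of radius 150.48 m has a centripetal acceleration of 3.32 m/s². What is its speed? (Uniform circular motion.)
v = √(a_c × r) = √(3.32 × 150.48) = 22.35 m/s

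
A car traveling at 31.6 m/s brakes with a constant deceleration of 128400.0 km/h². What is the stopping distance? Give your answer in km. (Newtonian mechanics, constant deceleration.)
d = v₀² / (2a) (with unit conversion) = 0.05039 km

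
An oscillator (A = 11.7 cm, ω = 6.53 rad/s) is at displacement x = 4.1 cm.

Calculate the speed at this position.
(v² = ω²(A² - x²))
v = ω√(A² − x²) = 6.53×√(0.117² − 0.041²) = 0.7156 m/s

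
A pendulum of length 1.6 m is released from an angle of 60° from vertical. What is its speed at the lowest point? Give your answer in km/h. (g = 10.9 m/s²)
h = L(1 − cosθ) = 1.6×(1 − cos60°) = 0.8 m
v = √(2gh) = √(2×10.9×0.8) = 4.176 m/s = 15.03 km/h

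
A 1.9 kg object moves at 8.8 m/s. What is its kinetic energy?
KE = ½mv² = ½×1.9×8.8² = 73.568 J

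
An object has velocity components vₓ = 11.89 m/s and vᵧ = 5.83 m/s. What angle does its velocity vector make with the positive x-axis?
θ = arctan(vᵧ/vₓ) = arctan(5.83/11.89) = 26.12°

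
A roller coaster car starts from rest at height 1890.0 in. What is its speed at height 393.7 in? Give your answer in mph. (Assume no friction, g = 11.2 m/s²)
mgh₁ = ½mv₂² + mgh₂ → v₂ = √(2g(h₁−h₂)) = √(2×11.2×(48.01−10)) = 29.18 m/s = 65.27 mph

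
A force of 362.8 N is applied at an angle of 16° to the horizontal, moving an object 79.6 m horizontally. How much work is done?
W = Fd cosθ = 362.8×79.6×cos(16°) = 27760.0 J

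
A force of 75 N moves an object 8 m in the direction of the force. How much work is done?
W = Fd = 75×8 = 600.0 J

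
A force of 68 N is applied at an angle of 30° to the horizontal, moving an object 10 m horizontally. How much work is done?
W = Fd cosθ = 68×10×cos(30°) = 588.9 J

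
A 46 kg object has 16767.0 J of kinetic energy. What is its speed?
KE = ½mv² → v = √(2KE/m) = √(2×16767.0/46) = 27.0 m/s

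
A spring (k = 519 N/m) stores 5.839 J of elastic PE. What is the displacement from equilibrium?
PE = ½kx² → x = √(2PE/k) = √(2×5.839/519) = 0.15 m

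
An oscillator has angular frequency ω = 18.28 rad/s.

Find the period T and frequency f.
T = 2π/ω = 2π/18.28 = 0.3437 s; f = ω/2π = 2.909 Hz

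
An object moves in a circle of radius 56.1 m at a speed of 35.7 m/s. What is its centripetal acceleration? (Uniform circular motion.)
a_c = v²/r = 35.7²/56.1 = 1274.49/56.1 = 22.72 m/s²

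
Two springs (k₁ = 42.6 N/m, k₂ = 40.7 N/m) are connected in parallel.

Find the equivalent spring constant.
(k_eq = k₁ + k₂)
k_eq = k₁ + k₂ = 42.6 + 40.7 = 83.3 N/m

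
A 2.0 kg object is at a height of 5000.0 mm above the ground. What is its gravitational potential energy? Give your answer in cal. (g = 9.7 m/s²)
PE = mgh = 2 kg × 9.7 m/s² × 5 m = 97 J = 23.18 cal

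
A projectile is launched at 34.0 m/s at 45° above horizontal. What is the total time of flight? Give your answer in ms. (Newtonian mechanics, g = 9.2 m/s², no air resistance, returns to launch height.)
T = 2v₀sin(θ)/g (with unit conversion) = 5226.0 ms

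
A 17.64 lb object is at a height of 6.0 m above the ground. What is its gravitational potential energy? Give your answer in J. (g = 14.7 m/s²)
PE = mgh = 8.001 kg × 14.7 m/s² × 6 m = 705.7 J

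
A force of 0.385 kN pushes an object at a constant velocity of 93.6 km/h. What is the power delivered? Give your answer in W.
P = Fv = 385 N × 26 m/s = 1.001e+04 W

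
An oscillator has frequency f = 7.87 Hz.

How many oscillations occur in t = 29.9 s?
n = f×t = 7.87×29.9 = 235.3 oscillations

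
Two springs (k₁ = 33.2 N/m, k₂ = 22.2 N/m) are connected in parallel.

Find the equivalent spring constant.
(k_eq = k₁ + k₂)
k_eq = k₁ + k₂ = 33.2 + 22.2 = 55.4 N/m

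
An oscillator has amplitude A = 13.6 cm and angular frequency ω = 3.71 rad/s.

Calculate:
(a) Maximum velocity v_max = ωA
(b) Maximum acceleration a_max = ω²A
v_max = ωA = 3.71×0.136 = 0.5046 m/s
a_max = ω²A = 3.71²×0.136 = 1.872 m/s²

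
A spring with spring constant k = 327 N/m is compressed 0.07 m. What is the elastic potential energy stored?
PE = ½kx² = ½×327×0.07² = 0.8012 J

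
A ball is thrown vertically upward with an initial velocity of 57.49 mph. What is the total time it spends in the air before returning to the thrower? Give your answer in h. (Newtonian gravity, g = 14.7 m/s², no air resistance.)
t_total = 2v₀/g (with unit conversion) = 0.0009713 h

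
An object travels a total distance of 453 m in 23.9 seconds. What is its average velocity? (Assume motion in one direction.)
v_avg = Δd / Δt = 453 / 23.9 = 18.95 m/s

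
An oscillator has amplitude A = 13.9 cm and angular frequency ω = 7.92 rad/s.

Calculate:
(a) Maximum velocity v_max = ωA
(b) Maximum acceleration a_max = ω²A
v_max = ωA = 7.92×0.139 = 1.101 m/s
a_max = ω²A = 7.92²×0.139 = 8.719 m/s²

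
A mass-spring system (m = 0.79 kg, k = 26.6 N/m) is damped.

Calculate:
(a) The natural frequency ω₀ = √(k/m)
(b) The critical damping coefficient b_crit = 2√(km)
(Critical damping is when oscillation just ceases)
ω₀ = √(k/m) = √(26.6/0.79) = 5.803 rad/s
b_crit = 2√(km) = 2√(26.6×0.79) = 9.168 kg/s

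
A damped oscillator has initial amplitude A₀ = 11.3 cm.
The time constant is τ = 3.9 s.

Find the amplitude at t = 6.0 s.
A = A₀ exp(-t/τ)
A = A₀ exp(−t/τ) = 11.3×exp(−6.0/3.9) = 2.426 cm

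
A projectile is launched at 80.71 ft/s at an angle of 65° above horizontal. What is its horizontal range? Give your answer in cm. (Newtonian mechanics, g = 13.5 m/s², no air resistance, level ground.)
R = v₀² sin(2θ) / g (with unit conversion) = 3434.0 cm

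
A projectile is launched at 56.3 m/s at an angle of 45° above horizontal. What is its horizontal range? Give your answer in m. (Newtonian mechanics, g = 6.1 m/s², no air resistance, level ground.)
R = v₀² sin(2θ) / g = 519.6 m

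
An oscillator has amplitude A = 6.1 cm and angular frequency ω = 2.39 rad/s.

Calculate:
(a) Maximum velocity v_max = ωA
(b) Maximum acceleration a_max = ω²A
v_max = ωA = 2.39×0.061 = 0.1458 m/s
a_max = ω²A = 2.39²×0.061 = 0.3484 m/s²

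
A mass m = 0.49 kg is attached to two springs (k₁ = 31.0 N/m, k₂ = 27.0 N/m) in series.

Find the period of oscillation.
k_eq = k₁k₂/(k₁+k₂) = 14.43 N/m
T = 2π√(m/k_eq) = 2π√(0.49/14.43) = 1.158 s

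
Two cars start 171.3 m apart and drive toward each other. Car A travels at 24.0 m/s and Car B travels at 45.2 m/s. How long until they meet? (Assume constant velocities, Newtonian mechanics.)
Combined speed: v_combined = 24.0 + 45.2 = 69.2 m/s
Time to meet: t = d/69.2 = 171.3/69.2 = 2.48 s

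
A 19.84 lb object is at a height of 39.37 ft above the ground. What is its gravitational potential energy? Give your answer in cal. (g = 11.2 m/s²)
PE = mgh = 8.999 kg × 11.2 m/s² × 12 m = 1209 J = 289.1 cal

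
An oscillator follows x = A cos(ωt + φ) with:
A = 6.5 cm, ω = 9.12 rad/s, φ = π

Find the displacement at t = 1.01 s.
x = A cos(ωt + φ) = 6.5×cos(9.12×1.01 + π) = 6.352 cm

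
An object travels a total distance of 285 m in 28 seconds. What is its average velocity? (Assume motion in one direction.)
v_avg = Δd / Δt = 285 / 28 = 10.18 m/s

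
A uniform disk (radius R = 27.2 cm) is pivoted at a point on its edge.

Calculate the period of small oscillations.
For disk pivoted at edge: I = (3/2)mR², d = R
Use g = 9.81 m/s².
I/m = (3/2)R² = 0.111 m²; d = R = 0.272 m
T = 2π√((3/2)R²/(gR)) = 2π√(3R/(2g)) = 1.281 s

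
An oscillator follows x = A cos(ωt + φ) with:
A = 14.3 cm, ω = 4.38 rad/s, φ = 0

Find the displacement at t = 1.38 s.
x = A cos(ωt + φ) = 14.3×cos(4.38×1.38 + 0) = 13.89 cm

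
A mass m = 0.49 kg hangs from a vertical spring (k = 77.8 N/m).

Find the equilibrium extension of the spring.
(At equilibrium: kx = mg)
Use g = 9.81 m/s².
x_eq = mg/k = 0.49×9.81/77.8 = 0.06179 m = 6.179 cm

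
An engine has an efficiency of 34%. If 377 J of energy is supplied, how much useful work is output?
W_out = η × W_in = 0.34 × 377 = 128.18 J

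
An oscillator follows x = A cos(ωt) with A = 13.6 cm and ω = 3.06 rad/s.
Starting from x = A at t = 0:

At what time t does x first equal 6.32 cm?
cos(ωt) = x/A = 6.32/13.6 = 0.4647
ωt = arccos(0.4647) = 1.087 rad
t = 1.087/3.06 = 0.3554 s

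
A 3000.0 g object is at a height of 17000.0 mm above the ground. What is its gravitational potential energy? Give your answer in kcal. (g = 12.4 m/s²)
PE = mgh = 3 kg × 12.4 m/s² × 17 m = 632.4 J = 0.1511 kcal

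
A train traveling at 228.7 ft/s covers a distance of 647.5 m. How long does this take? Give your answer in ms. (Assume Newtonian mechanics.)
t = d/v (with unit conversion) = 9289.0 ms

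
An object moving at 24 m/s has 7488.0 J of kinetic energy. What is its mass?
KE = ½mv² → m = 2KE/v² = 2×7488.0/24² = 26.0 kg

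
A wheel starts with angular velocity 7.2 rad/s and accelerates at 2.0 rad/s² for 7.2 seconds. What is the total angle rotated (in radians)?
θ = ω₀t + ½αt² = 7.2×7.2 + ½×2.0×7.2² = 103.68 rad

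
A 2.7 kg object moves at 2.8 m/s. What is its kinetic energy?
KE = ½mv² = ½×2.7×2.8² = 10.584 J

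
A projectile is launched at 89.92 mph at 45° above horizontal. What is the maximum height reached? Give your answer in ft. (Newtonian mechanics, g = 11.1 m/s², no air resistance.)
H = v₀²sin²(θ)/(2g) (with unit conversion) = 119.4 ft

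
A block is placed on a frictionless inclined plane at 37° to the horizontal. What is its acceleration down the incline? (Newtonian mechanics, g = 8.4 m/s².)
a = g sin(θ) = 8.4 × sin(37°) = 8.4 × 0.6018 = 5.06 m/s²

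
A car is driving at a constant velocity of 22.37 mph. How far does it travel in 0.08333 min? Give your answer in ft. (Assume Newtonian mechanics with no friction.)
d = vt (with unit conversion) = 164.0 ft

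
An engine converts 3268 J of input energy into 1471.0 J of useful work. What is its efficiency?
η = W_out/W_in = 1471.0/3268 = 0.4501 = 45.01%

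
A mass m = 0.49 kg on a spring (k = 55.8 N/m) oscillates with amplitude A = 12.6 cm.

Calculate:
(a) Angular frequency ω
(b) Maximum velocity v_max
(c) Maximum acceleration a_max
ω = √(k/m) = √(55.8/0.49) = 10.67 rad/s
v_max = ωA = 10.67×0.126 = 1.345 m/s
a_max = ω²A = 10.67²×0.126 = 14.35 m/s²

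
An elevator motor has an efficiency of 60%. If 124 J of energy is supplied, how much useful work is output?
W_out = η × W_in = 0.6 × 124 = 74.4 J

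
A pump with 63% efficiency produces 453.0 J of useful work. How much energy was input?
W_in = W_out/η = 453.0/0.63 = 719.05 J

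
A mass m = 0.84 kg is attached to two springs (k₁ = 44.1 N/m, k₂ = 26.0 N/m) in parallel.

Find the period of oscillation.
k_eq = k₁+k₂ = 70.1 N/m
T = 2π√(m/k_eq) = 2π√(0.84/70.1) = 0.6878 s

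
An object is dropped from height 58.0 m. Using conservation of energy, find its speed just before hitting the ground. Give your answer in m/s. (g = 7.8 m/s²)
mgh = ½mv² → v = √(2gh) = √(2×7.8×58) = 30.08 m/s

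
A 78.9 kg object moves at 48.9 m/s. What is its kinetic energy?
KE = ½mv² = ½×78.9×48.9² = 94333.23 J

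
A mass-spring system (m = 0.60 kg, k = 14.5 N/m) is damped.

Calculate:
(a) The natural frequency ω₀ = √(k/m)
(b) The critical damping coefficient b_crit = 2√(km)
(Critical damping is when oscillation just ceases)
ω₀ = √(k/m) = √(14.5/0.6) = 4.916 rad/s
b_crit = 2√(km) = 2√(14.5×0.6) = 5.899 kg/s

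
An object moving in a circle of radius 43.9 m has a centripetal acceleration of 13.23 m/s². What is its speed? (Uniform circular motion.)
v = √(a_c × r) = √(13.23 × 43.9) = 24.1 m/s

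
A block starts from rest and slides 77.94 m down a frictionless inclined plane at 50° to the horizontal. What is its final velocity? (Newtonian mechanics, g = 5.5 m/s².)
a = g sin(θ) = 5.5 × sin(50°) = 4.21 m/s²
v = √(2ad) = √(2 × 4.21 × 77.94) = 25.63 m/s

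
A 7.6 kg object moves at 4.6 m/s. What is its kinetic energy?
KE = ½mv² = ½×7.6×4.6² = 80.408 J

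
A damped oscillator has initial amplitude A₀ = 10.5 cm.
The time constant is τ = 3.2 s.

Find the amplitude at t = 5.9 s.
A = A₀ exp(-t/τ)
A = A₀ exp(−t/τ) = 10.5×exp(−5.9/3.2) = 1.661 cm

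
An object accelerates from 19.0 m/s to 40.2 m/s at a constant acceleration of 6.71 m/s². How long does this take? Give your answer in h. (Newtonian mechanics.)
t = (v - v₀)/a (with unit conversion) = 0.0008776 h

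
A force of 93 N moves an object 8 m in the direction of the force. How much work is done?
W = Fd = 93×8 = 744.0 J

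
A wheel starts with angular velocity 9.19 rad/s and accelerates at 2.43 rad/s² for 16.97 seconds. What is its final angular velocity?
ω = ω₀ + αt = 9.19 + 2.43 × 16.97 = 50.43 rad/s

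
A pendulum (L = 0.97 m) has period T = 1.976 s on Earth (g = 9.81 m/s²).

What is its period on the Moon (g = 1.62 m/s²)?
T = 2π√(L/g), so T_moon/T_earth = √(g_earth/g_moon)
T_moon = 2π√(0.97/1.62) = 4.862 s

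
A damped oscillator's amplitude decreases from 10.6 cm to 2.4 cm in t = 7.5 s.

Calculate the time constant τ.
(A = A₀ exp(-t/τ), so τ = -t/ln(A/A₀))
A/A₀ = 2.4/10.6 = 0.2264; ln(A/A₀) = -1.485
τ = −t/ln(A/A₀) = −7.5/-1.485 = 5.049 s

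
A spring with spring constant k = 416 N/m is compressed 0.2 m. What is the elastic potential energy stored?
PE = ½kx² = ½×416×0.2² = 8.32 J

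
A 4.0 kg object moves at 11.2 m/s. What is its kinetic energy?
KE = ½mv² = ½×4.0×11.2² = 250.88 J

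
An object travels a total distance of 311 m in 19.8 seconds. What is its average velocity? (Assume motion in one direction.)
v_avg = Δd / Δt = 311 / 19.8 = 15.71 m/s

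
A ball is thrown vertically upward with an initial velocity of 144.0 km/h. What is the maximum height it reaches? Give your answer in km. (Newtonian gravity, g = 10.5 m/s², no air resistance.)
h_max = v₀²/(2g) (with unit conversion) = 0.07619 km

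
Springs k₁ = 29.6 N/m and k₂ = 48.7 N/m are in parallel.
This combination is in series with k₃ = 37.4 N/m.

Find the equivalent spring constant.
k₁₂ = k₁ + k₂ = 78.3 N/m (parallel)
1/k_eq = 1/k₁₂ + 1/k₃ → k_eq = 25.31 N/m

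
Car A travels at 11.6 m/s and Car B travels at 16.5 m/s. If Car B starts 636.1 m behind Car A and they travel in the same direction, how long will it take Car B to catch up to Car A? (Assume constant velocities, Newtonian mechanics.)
Relative speed: v_rel = 16.5 - 11.6 = 4.9 m/s
Time to catch: t = d₀/v_rel = 636.1/4.9 = 129.82 s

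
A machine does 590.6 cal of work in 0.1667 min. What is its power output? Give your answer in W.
P = W/t = 2471 J / 10 s = 247.1 W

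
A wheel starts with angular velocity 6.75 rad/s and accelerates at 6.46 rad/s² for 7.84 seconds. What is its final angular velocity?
ω = ω₀ + αt = 6.75 + 6.46 × 7.84 = 57.4 rad/s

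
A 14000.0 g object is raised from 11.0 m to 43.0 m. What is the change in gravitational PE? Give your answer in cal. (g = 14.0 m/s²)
ΔPE = mg(h₂ − h₁) = 14 kg × 14.0 m/s² × (43 − 11) m = 6272 J = 1499.0 cal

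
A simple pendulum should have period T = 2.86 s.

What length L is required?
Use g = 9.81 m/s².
T = 2π√(L/g) → L = g(T/2π)² = 9.81×(2.86/2π)² = 2.033 m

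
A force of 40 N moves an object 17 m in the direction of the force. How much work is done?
W = Fd = 40×17 = 680.0 J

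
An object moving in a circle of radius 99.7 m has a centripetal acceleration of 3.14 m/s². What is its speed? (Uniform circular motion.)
v = √(a_c × r) = √(3.14 × 99.7) = 17.69 m/s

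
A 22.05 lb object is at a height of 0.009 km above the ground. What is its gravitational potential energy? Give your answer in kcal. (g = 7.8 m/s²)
PE = mgh = 10 kg × 7.8 m/s² × 9 m = 702.1 J = 0.1678 kcal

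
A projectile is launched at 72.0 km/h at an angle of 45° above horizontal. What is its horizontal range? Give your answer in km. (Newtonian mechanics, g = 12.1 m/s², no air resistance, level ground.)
R = v₀² sin(2θ) / g (with unit conversion) = 0.03306 km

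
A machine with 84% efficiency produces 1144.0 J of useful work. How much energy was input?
W_in = W_out/η = 1144.0/0.84 = 1361.9 J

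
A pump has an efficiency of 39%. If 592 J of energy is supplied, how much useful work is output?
W_out = η × W_in = 0.39 × 592 = 230.88 J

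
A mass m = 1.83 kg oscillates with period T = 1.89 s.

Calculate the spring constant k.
T = 2π√(m/k) → k = m(2π/T)² = 1.83×(2π/1.89)² = 20.22 N/m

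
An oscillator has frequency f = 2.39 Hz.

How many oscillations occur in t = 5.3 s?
n = f×t = 2.39×5.3 = 12.67 oscillations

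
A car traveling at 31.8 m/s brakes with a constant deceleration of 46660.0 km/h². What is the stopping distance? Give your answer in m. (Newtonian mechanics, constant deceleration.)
d = v₀² / (2a) (with unit conversion) = 140.4 m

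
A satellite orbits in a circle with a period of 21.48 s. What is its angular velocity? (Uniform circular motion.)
ω = 2π/T = 2π/21.48 = 0.2925 rad/s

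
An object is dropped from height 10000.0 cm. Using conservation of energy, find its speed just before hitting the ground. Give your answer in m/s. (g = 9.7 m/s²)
mgh = ½mv² → v = √(2gh) = √(2×9.7×100) = 44.05 m/s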